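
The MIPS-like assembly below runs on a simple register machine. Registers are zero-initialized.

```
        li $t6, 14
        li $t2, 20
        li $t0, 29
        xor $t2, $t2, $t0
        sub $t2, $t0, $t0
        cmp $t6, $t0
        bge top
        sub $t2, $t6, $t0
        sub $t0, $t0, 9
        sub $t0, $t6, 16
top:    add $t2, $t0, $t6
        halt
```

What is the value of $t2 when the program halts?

li $t6, 14 → $t6=14
li $t2, 20 → $t2=20
li $t0, 29 → $t0=29
xor $t2, $t2, $t0 → $t2=20^29=9
sub $t2, $t0, $t0 → $t2=29-29=0
cmp $t6, $t0  (cmp 14,29)
bge top: not taken
sub $t2, $t6, $t0 → $t2=14-29=-15
sub $t0, $t0, 9 → $t0=29-9=20
sub $t0, $t6, 16 → $t0=14-16=-2
add $t2, $t0, $t6 → $t2=(-2)+14=12
halt.

12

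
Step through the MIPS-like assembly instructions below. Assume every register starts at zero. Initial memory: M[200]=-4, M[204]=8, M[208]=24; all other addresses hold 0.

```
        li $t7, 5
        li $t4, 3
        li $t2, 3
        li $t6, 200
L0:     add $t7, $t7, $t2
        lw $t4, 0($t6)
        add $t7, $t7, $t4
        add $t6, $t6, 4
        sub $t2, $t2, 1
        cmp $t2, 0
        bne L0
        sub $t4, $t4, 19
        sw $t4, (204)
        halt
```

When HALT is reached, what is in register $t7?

li $t7, 5 → $t7=5
li $t4, 3 → $t4=3
li $t2, 3 → $t2=3
li $t6, 200 → $t6=200
add $t7, $t7, $t2 → $t7=5+3=8
lw $t4, 0($t6) → $t4=M[200]=-4
add $t7, $t7, $t4 → $t7=8+(-4)=4
add $t6, $t6, 4 → $t6=200+4=204
sub $t2, $t2, 1 → $t2=3-1=2
cmp $t2, 0  (cmp 2,0)
bne L0: taken
add $t7, $t7, $t2 → $t7=4+2=6
lw $t4, 0($t6) → $t4=M[204]=8
add $t7, $t7, $t4 → $t7=6+8=14
add $t6, $t6, 4 → $t6=204+4=208
sub $t2, $t2, 1 → $t2=2-1=1
cmp $t2, 0  (cmp 1,0)
bne L0: taken
add $t7, $t7, $t2 → $t7=14+1=15
lw $t4, 0($t6) → $t4=M[208]=24
add $t7, $t7, $t4 → $t7=15+24=39
add $t6, $t6, 4 → $t6=208+4=212
sub $t2, $t2, 1 → $t2=1-1=0
cmp $t2, 0  (cmp 0,0)
bne L0: not taken
sub $t4, $t4, 19 → $t4=24-19=5
sw $t4, (204) → M[204]=5
halt.

39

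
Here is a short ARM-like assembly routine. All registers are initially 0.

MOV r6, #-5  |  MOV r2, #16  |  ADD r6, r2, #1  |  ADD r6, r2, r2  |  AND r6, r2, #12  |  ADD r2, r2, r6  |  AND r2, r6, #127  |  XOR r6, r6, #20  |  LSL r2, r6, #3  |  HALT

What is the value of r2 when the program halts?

160

MOV r6, #-5 → r6=-5
MOV r2, #16 → r2=16
ADD r6, r2, #1 → r6=16+1=17
ADD r6, r2, r2 → r6=16+16=32
AND r6, r2, #12 → r6=16&12=0
ADD r2, r2, r6 → r2=16+0=16
AND r2, r6, #127 → r2=0&127=0
XOR r6, r6, #20 → r6=0^20=20
LSL r2, r6, #3 → r2=20<<3=160
halt.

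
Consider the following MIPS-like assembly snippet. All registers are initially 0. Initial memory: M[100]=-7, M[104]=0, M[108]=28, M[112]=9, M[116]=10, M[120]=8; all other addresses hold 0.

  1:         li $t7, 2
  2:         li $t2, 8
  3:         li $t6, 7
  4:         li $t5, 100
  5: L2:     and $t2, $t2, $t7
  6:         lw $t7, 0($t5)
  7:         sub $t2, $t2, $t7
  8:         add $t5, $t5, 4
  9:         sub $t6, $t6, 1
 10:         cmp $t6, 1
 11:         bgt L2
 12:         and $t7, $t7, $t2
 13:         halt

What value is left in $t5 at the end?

124

li $t7, 2 → $t7=2
li $t2, 8 → $t2=8
li $t6, 7 → $t6=7
li $t5, 100 → $t5=100
and $t2, $t2, $t7 → $t2=8&2=0
lw $t7, 0($t5) → $t7=M[100]=-7
sub $t2, $t2, $t7 → $t2=0-(-7)=7
add $t5, $t5, 4 → $t5=100+4=104
sub $t6, $t6, 1 → $t6=7-1=6
cmp $t6, 1  (cmp 6,1)
bgt L2: taken
and $t2, $t2, $t7 → $t2=7&(-7)=1
lw $t7, 0($t5) → $t7=M[104]=0
sub $t2, $t2, $t7 → $t2=1-0=1
add $t5, $t5, 4 → $t5=104+4=108
sub $t6, $t6, 1 → $t6=6-1=5
cmp $t6, 1  (cmp 5,1)
bgt L2: taken
and $t2, $t2, $t7 → $t2=1&0=0
lw $t7, 0($t5) → $t7=M[108]=28
sub $t2, $t2, $t7 → $t2=0-28=-28
add $t5, $t5, 4 → $t5=108+4=112
sub $t6, $t6, 1 → $t6=5-1=4
cmp $t6, 1  (cmp 4,1)
bgt L2: taken
and $t2, $t2, $t7 → $t2=(-28)&28=4
lw $t7, 0($t5) → $t7=M[112]=9
sub $t2, $t2, $t7 → $t2=4-9=-5
add $t5, $t5, 4 → $t5=112+4=116
sub $t6, $t6, 1 → $t6=4-1=3
cmp $t6, 1  (cmp 3,1)
bgt L2: taken
and $t2, $t2, $t7 → $t2=(-5)&9=9
lw $t7, 0($t5) → $t7=M[116]=10
sub $t2, $t2, $t7 → $t2=9-10=-1
add $t5, $t5, 4 → $t5=116+4=120
sub $t6, $t6, 1 → $t6=3-1=2
cmp $t6, 1  (cmp 2,1)
bgt L2: taken
and $t2, $t2, $t7 → $t2=(-1)&10=10
lw $t7, 0($t5) → $t7=M[120]=8
sub $t2, $t2, $t7 → $t2=10-8=2
add $t5, $t5, 4 → $t5=120+4=124
sub $t6, $t6, 1 → $t6=2-1=1
cmp $t6, 1  (cmp 1,1)
bgt L2: not taken
and $t7, $t7, $t2 → $t7=8&2=0
halt.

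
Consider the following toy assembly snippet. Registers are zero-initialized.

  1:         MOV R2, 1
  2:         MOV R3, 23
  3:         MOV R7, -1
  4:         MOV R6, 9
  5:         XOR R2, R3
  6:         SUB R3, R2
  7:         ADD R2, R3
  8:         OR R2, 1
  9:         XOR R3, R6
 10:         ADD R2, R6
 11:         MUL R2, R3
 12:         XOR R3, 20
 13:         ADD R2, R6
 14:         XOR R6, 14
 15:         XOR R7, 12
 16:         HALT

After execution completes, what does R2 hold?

265

R2=1
R3=23
R7=-1
R6=9
R2=1^23=22
R3=23-22=1
R2=22+1=23
R2=23|1=23
R3=1^9=8
R2=23+9=32
R2=32*8=256
R3=8^20=28
R2=256+9=265
R6=9^14=7
R7=(-1)^12=-13
halt.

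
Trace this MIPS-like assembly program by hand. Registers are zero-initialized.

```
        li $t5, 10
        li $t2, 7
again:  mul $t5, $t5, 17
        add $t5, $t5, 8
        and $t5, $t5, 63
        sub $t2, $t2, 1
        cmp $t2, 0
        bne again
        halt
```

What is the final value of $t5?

34

li $t5, 10 → $t5=10
li $t2, 7 → $t2=7
mul $t5, $t5, 17 → $t5=10*17=170
add $t5, $t5, 8 → $t5=170+8=178
and $t5, $t5, 63 → $t5=178&63=50
sub $t2, $t2, 1 → $t2=7-1=6
cmp $t2, 0  (cmp 6,0)
bne again: taken
mul $t5, $t5, 17 → $t5=50*17=850
add $t5, $t5, 8 → $t5=850+8=858
and $t5, $t5, 63 → $t5=858&63=26
sub $t2, $t2, 1 → $t2=6-1=5
cmp $t2, 0  (cmp 5,0)
bne again: taken
mul $t5, $t5, 17 → $t5=26*17=442
add $t5, $t5, 8 → $t5=442+8=450
and $t5, $t5, 63 → $t5=450&63=2
sub $t2, $t2, 1 → $t2=5-1=4
cmp $t2, 0  (cmp 4,0)
bne again: taken
mul $t5, $t5, 17 → $t5=2*17=34
add $t5, $t5, 8 → $t5=34+8=42
and $t5, $t5, 63 → $t5=42&63=42
sub $t2, $t2, 1 → $t2=4-1=3
cmp $t2, 0  (cmp 3,0)
bne again: taken
mul $t5, $t5, 17 → $t5=42*17=714
add $t5, $t5, 8 → $t5=714+8=722
and $t5, $t5, 63 → $t5=722&63=18
sub $t2, $t2, 1 → $t2=3-1=2
cmp $t2, 0  (cmp 2,0)
bne again: taken
mul $t5, $t5, 17 → $t5=18*17=306
add $t5, $t5, 8 → $t5=306+8=314
and $t5, $t5, 63 → $t5=314&63=58
sub $t2, $t2, 1 → $t2=2-1=1
cmp $t2, 0  (cmp 1,0)
bne again: taken
mul $t5, $t5, 17 → $t5=58*17=986
add $t5, $t5, 8 → $t5=986+8=994
and $t5, $t5, 63 → $t5=994&63=34
sub $t2, $t2, 1 → $t2=1-1=0
cmp $t2, 0  (cmp 0,0)
bne again: not taken
halt.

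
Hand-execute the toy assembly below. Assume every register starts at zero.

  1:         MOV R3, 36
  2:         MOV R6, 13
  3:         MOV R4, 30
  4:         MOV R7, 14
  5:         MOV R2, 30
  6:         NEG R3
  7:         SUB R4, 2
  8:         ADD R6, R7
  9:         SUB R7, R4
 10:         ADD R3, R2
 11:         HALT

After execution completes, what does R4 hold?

after MOV R3, 36: R3=36
after MOV R6, 13: R6=13
after MOV R4, 30: R4=30
after MOV R7, 14: R7=14
after MOV R2, 30: R2=30
after NEG R3: R3=-(36)=-36
after SUB R4, 2: R4=30-2=28
after ADD R6, R7: R6=13+14=27
after SUB R7, R4: R7=14-28=-14
after ADD R3, R2: R3=(-36)+30=-6
halt.

28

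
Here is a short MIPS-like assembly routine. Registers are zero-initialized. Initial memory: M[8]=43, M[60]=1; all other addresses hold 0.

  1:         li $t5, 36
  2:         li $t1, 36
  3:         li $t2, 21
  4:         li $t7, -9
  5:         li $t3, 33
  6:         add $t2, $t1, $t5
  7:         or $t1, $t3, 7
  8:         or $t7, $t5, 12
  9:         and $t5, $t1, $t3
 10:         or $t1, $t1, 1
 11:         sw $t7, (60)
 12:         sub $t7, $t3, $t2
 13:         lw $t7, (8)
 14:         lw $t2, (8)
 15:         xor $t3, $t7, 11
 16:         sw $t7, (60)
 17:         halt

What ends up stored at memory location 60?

43

after li $t5, 36: $t5=36
after li $t1, 36: $t1=36
after li $t2, 21: $t2=21
after li $t7, -9: $t7=-9
after li $t3, 33: $t3=33
after add $t2, $t1, $t5: $t2=36+36=72
after or $t1, $t3, 7: $t1=33|7=39
after or $t7, $t5, 12: $t7=36|12=44
after and $t5, $t1, $t3: $t5=39&33=33
after or $t1, $t1, 1: $t1=39|1=39
sw $t7, (60) → M[60]=44
after sub $t7, $t3, $t2: $t7=33-72=-39
after lw $t7, (8): $t7=M[8]=43
after lw $t2, (8): $t2=M[8]=43
after xor $t3, $t7, 11: $t3=43^11=32
sw $t7, (60) → M[60]=43
halt.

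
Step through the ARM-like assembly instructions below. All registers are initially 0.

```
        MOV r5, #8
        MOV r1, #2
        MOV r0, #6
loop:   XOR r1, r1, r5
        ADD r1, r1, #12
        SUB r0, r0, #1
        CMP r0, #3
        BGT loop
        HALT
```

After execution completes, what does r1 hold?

after MOV r5, #8: r5=8
after MOV r1, #2: r1=2
after MOV r0, #6: r0=6
after XOR r1, r1, r5: r1=2^8=10
after ADD r1, r1, #12: r1=10+12=22
after SUB r0, r0, #1: r0=6-1=5
CMP r0, #3  (cmp 5,3)
BGT loop: taken
after XOR r1, r1, r5: r1=22^8=30
after ADD r1, r1, #12: r1=30+12=42
after SUB r0, r0, #1: r0=5-1=4
CMP r0, #3  (cmp 4,3)
BGT loop: taken
after XOR r1, r1, r5: r1=42^8=34
after ADD r1, r1, #12: r1=34+12=46
after SUB r0, r0, #1: r0=4-1=3
CMP r0, #3  (cmp 3,3)
BGT loop: not taken
halt.

46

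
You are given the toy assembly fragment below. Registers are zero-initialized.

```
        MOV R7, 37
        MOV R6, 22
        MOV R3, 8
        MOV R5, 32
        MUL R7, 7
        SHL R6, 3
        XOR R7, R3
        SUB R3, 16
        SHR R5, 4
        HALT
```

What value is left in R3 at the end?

after MOV R7, 37: R7=37
after MOV R6, 22: R6=22
after MOV R3, 8: R3=8
after MOV R5, 32: R5=32
after MUL R7, 7: R7=37*7=259
after SHL R6, 3: R6=22<<3=176
after XOR R7, R3: R7=259^8=267
after SUB R3, 16: R3=8-16=-8
after SHR R5, 4: R5=32>>4=2
halt.

-8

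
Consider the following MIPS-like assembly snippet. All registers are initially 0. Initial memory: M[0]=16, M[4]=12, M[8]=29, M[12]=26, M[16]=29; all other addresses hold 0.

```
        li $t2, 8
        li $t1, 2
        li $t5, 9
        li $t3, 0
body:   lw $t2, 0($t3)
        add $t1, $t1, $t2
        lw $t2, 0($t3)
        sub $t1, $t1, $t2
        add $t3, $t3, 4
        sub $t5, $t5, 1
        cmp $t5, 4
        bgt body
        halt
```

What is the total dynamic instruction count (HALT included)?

after li $t2, 8: $t2=8
after li $t1, 2: $t1=2
after li $t5, 9: $t5=9
after li $t3, 0: $t3=0
after lw $t2, 0($t3): $t2=M[0]=16
after add $t1, $t1, $t2: $t1=2+16=18
after lw $t2, 0($t3): $t2=M[0]=16
after sub $t1, $t1, $t2: $t1=18-16=2
after add $t3, $t3, 4: $t3=0+4=4
after sub $t5, $t5, 1: $t5=9-1=8
cmp $t5, 4  (cmp 8,4)
bgt body: taken
after lw $t2, 0($t3): $t2=M[4]=12
after add $t1, $t1, $t2: $t1=2+12=14
after lw $t2, 0($t3): $t2=M[4]=12
after sub $t1, $t1, $t2: $t1=14-12=2
after add $t3, $t3, 4: $t3=4+4=8
after sub $t5, $t5, 1: $t5=8-1=7
cmp $t5, 4  (cmp 7,4)
bgt body: taken
after lw $t2, 0($t3): $t2=M[8]=29
after add $t1, $t1, $t2: $t1=2+29=31
after lw $t2, 0($t3): $t2=M[8]=29
after sub $t1, $t1, $t2: $t1=31-29=2
after add $t3, $t3, 4: $t3=8+4=12
after sub $t5, $t5, 1: $t5=7-1=6
cmp $t5, 4  (cmp 6,4)
bgt body: taken
after lw $t2, 0($t3): $t2=M[12]=26
after add $t1, $t1, $t2: $t1=2+26=28
after lw $t2, 0($t3): $t2=M[12]=26
after sub $t1, $t1, $t2: $t1=28-26=2
after add $t3, $t3, 4: $t3=12+4=16
after sub $t5, $t5, 1: $t5=6-1=5
cmp $t5, 4  (cmp 5,4)
bgt body: taken
after lw $t2, 0($t3): $t2=M[16]=29
after add $t1, $t1, $t2: $t1=2+29=31
after lw $t2, 0($t3): $t2=M[16]=29
after sub $t1, $t1, $t2: $t1=31-29=2
after add $t3, $t3, 4: $t3=16+4=20
after sub $t5, $t5, 1: $t5=5-1=4
cmp $t5, 4  (cmp 4,4)
bgt body: not taken
halt.
Total executed instructions: 45.

45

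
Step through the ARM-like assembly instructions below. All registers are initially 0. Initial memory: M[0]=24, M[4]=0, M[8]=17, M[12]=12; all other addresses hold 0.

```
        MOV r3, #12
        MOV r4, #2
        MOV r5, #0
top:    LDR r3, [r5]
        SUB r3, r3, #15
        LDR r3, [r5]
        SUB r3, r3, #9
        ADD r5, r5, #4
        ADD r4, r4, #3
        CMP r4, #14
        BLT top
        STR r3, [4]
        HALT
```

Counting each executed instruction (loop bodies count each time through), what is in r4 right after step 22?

after MOV r3, #12: r3=12
after MOV r4, #2: r4=2
after MOV r5, #0: r5=0
after LDR r3, [r5]: r3=M[0]=24
after SUB r3, r3, #15: r3=24-15=9
after LDR r3, [r5]: r3=M[0]=24
after SUB r3, r3, #9: r3=24-9=15
after ADD r5, r5, #4: r5=0+4=4
after ADD r4, r4, #3: r4=2+3=5
CMP r4, #14  (cmp 5,14)
BLT top: taken
after LDR r3, [r5]: r3=M[4]=0
after SUB r3, r3, #15: r3=0-15=-15
after LDR r3, [r5]: r3=M[4]=0
after SUB r3, r3, #9: r3=0-9=-9
after ADD r5, r5, #4: r5=4+4=8
after ADD r4, r4, #3: r4=5+3=8
CMP r4, #14  (cmp 8,14)
BLT top: taken
after LDR r3, [r5]: r3=M[8]=17
after SUB r3, r3, #15: r3=17-15=2
after LDR r3, [r5]: r3=M[8]=17
After step 22: r4 = 8.

8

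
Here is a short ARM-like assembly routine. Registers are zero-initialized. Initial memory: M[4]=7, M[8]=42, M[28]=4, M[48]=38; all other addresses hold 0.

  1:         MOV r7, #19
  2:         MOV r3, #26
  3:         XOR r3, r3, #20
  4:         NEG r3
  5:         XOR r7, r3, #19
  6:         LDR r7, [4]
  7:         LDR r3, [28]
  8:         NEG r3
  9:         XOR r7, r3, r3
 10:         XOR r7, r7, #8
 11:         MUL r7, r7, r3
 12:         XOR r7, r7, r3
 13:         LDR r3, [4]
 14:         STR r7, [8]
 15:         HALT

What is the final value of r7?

28

after MOV r7, #19: r7=19
after MOV r3, #26: r3=26
after XOR r3, r3, #20: r3=26^20=14
after NEG r3: r3=-(14)=-14
after XOR r7, r3, #19: r7=(-14)^19=-31
after LDR r7, [4]: r7=M[4]=7
after LDR r3, [28]: r3=M[28]=4
after NEG r3: r3=-(4)=-4
after XOR r7, r3, r3: r7=(-4)^(-4)=0
after XOR r7, r7, #8: r7=0^8=8
after MUL r7, r7, r3: r7=8*(-4)=-32
after XOR r7, r7, r3: r7=(-32)^(-4)=28
after LDR r3, [4]: r3=M[4]=7
STR r7, [8] → M[8]=28
halt.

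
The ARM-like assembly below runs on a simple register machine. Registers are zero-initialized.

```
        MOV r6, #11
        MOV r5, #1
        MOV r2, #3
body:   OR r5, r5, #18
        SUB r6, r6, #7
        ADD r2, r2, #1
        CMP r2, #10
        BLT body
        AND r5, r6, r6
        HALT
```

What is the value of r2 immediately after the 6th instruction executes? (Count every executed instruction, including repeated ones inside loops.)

4

after MOV r6, #11: r6=11
after MOV r5, #1: r5=1
after MOV r2, #3: r2=3
after OR r5, r5, #18: r5=1|18=19
after SUB r6, r6, #7: r6=11-7=4
after ADD r2, r2, #1: r2=3+1=4
After step 6: r2 = 4.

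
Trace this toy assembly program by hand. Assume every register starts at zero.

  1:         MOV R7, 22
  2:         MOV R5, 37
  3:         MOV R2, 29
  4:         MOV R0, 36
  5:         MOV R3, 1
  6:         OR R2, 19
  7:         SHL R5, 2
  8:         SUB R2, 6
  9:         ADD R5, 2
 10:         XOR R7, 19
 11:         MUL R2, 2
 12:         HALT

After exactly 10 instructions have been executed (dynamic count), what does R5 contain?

150

MOV R7, 22 → R7=22
MOV R5, 37 → R5=37
MOV R2, 29 → R2=29
MOV R0, 36 → R0=36
MOV R3, 1 → R3=1
OR R2, 19 → R2=29|19=31
SHL R5, 2 → R5=37<<2=148
SUB R2, 6 → R2=31-6=25
ADD R5, 2 → R5=148+2=150
XOR R7, 19 → R7=22^19=5
After step 10: R5 = 150.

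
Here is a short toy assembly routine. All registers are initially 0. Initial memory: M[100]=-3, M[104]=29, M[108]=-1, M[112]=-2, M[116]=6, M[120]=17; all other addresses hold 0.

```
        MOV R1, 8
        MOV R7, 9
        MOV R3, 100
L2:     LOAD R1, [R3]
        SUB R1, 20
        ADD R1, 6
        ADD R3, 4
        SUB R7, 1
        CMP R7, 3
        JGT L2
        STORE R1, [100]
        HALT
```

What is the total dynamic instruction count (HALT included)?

after MOV R1, 8: R1=8
after MOV R7, 9: R7=9
after MOV R3, 100: R3=100
after LOAD R1, [R3]: R1=M[100]=-3
after SUB R1, 20: R1=(-3)-20=-23
after ADD R1, 6: R1=(-23)+6=-17
after ADD R3, 4: R3=100+4=104
after SUB R7, 1: R7=9-1=8
CMP R7, 3  (cmp 8,3)
JGT L2: taken
after LOAD R1, [R3]: R1=M[104]=29
after SUB R1, 20: R1=29-20=9
after ADD R1, 6: R1=9+6=15
after ADD R3, 4: R3=104+4=108
after SUB R7, 1: R7=8-1=7
CMP R7, 3  (cmp 7,3)
JGT L2: taken
after LOAD R1, [R3]: R1=M[108]=-1
after SUB R1, 20: R1=(-1)-20=-21
after ADD R1, 6: R1=(-21)+6=-15
after ADD R3, 4: R3=108+4=112
after SUB R7, 1: R7=7-1=6
CMP R7, 3  (cmp 6,3)
JGT L2: taken
after LOAD R1, [R3]: R1=M[112]=-2
after SUB R1, 20: R1=(-2)-20=-22
after ADD R1, 6: R1=(-22)+6=-16
after ADD R3, 4: R3=112+4=116
after SUB R7, 1: R7=6-1=5
CMP R7, 3  (cmp 5,3)
JGT L2: taken
after LOAD R1, [R3]: R1=M[116]=6
after SUB R1, 20: R1=6-20=-14
after ADD R1, 6: R1=(-14)+6=-8
after ADD R3, 4: R3=116+4=120
after SUB R7, 1: R7=5-1=4
CMP R7, 3  (cmp 4,3)
JGT L2: taken
after LOAD R1, [R3]: R1=M[120]=17
after SUB R1, 20: R1=17-20=-3
after ADD R1, 6: R1=(-3)+6=3
after ADD R3, 4: R3=120+4=124
after SUB R7, 1: R7=4-1=3
CMP R7, 3  (cmp 3,3)
JGT L2: not taken
STORE R1, [100] → M[100]=3
halt.
Total executed instructions: 47.

47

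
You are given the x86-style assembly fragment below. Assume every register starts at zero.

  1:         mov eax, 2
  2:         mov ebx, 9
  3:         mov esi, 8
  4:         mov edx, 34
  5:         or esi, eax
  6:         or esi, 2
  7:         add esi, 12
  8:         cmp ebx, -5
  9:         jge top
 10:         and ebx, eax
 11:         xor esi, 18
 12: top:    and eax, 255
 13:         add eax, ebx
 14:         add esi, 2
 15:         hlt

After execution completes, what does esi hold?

24

eax=2
ebx=9
esi=8
edx=34
esi=8|2=10
esi=10|2=10
esi=10+12=22
cmp ebx, -5  (cmp 9,-5)
jge top: taken
eax=2&255=2
eax=2+9=11
esi=22+2=24
halt.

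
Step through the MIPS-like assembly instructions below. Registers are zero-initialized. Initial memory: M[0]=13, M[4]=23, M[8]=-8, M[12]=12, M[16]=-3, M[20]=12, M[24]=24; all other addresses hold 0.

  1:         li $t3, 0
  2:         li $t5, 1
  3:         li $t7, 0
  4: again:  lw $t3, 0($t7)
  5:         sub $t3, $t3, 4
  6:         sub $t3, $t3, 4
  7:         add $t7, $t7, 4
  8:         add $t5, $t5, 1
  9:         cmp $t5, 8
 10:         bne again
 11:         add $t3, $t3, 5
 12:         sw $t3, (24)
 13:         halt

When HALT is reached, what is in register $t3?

li $t3, 0 → $t3=0
li $t5, 1 → $t5=1
li $t7, 0 → $t7=0
lw $t3, 0($t7) → $t3=M[0]=13
sub $t3, $t3, 4 → $t3=13-4=9
sub $t3, $t3, 4 → $t3=9-4=5
add $t7, $t7, 4 → $t7=0+4=4
add $t5, $t5, 1 → $t5=1+1=2
cmp $t5, 8  (cmp 2,8)
bne again: taken
lw $t3, 0($t7) → $t3=M[4]=23
sub $t3, $t3, 4 → $t3=23-4=19
sub $t3, $t3, 4 → $t3=19-4=15
add $t7, $t7, 4 → $t7=4+4=8
add $t5, $t5, 1 → $t5=2+1=3
cmp $t5, 8  (cmp 3,8)
bne again: taken
lw $t3, 0($t7) → $t3=M[8]=-8
sub $t3, $t3, 4 → $t3=(-8)-4=-12
sub $t3, $t3, 4 → $t3=(-12)-4=-16
add $t7, $t7, 4 → $t7=8+4=12
add $t5, $t5, 1 → $t5=3+1=4
cmp $t5, 8  (cmp 4,8)
bne again: taken
lw $t3, 0($t7) → $t3=M[12]=12
sub $t3, $t3, 4 → $t3=12-4=8
sub $t3, $t3, 4 → $t3=8-4=4
add $t7, $t7, 4 → $t7=12+4=16
add $t5, $t5, 1 → $t5=4+1=5
cmp $t5, 8  (cmp 5,8)
bne again: taken
lw $t3, 0($t7) → $t3=M[16]=-3
sub $t3, $t3, 4 → $t3=(-3)-4=-7
sub $t3, $t3, 4 → $t3=(-7)-4=-11
add $t7, $t7, 4 → $t7=16+4=20
add $t5, $t5, 1 → $t5=5+1=6
cmp $t5, 8  (cmp 6,8)
bne again: taken
lw $t3, 0($t7) → $t3=M[20]=12
sub $t3, $t3, 4 → $t3=12-4=8
sub $t3, $t3, 4 → $t3=8-4=4
add $t7, $t7, 4 → $t7=20+4=24
add $t5, $t5, 1 → $t5=6+1=7
cmp $t5, 8  (cmp 7,8)
bne again: taken
lw $t3, 0($t7) → $t3=M[24]=24
sub $t3, $t3, 4 → $t3=24-4=20
sub $t3, $t3, 4 → $t3=20-4=16
add $t7, $t7, 4 → $t7=24+4=28
add $t5, $t5, 1 → $t5=7+1=8
cmp $t5, 8  (cmp 8,8)
bne again: not taken
add $t3, $t3, 5 → $t3=16+5=21
sw $t3, (24) → M[24]=21
halt.

21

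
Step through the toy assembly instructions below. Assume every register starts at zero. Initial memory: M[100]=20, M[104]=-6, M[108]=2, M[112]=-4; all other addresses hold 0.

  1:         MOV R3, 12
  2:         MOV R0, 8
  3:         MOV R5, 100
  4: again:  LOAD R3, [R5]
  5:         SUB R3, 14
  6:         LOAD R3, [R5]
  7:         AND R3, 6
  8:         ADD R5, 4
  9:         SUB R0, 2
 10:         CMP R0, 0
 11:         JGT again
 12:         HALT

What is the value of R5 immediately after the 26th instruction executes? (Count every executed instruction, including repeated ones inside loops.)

R3=12
R0=8
R5=100
R3=M[100]=20
R3=20-14=6
R3=M[100]=20
R3=20&6=4
R5=100+4=104
R0=8-2=6
CMP R0, 0  (cmp 6,0)
JGT again: taken
R3=M[104]=-6
R3=(-6)-14=-20
R3=M[104]=-6
R3=(-6)&6=2
R5=104+4=108
R0=6-2=4
CMP R0, 0  (cmp 4,0)
JGT again: taken
R3=M[108]=2
R3=2-14=-12
R3=M[108]=2
R3=2&6=2
R5=108+4=112
R0=4-2=2
CMP R0, 0  (cmp 2,0)
After step 26: R5 = 112.

112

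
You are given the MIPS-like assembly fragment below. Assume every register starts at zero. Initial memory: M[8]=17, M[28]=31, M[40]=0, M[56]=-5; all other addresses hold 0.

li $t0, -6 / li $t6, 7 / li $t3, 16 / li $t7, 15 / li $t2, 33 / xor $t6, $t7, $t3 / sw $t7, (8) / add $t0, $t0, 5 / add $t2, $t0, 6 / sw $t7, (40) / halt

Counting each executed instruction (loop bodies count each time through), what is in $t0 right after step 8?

after li $t0, -6: $t0=-6
after li $t6, 7: $t6=7
after li $t3, 16: $t3=16
after li $t7, 15: $t7=15
after li $t2, 33: $t2=33
after xor $t6, $t7, $t3: $t6=15^16=31
sw $t7, (8) → M[8]=15
after add $t0, $t0, 5: $t0=(-6)+5=-1
After step 8: $t0 = -1.

-1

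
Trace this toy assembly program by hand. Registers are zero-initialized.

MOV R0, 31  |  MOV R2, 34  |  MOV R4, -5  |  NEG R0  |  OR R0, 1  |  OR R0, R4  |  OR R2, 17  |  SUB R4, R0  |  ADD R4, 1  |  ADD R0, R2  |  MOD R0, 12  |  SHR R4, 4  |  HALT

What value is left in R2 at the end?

R0=31
R2=34
R4=-5
R0=-(31)=-31
R0=(-31)|1=-31
R0=(-31)|(-5)=-5
R2=34|17=51
R4=(-5)-(-5)=0
R4=0+1=1
R0=(-5)+51=46
R0=46%12=10
R4=1>>4=0
halt.

51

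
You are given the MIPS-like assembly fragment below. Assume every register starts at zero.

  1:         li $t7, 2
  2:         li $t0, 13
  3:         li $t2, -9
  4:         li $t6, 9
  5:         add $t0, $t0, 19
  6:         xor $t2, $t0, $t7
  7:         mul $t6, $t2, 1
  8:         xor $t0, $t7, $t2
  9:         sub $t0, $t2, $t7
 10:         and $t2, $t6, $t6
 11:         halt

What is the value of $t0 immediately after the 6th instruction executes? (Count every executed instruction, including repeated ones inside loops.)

after li $t7, 2: $t7=2
after li $t0, 13: $t0=13
after li $t2, -9: $t2=-9
after li $t6, 9: $t6=9
after add $t0, $t0, 19: $t0=13+19=32
after xor $t2, $t0, $t7: $t2=32^2=34
After step 6: $t0 = 32.

32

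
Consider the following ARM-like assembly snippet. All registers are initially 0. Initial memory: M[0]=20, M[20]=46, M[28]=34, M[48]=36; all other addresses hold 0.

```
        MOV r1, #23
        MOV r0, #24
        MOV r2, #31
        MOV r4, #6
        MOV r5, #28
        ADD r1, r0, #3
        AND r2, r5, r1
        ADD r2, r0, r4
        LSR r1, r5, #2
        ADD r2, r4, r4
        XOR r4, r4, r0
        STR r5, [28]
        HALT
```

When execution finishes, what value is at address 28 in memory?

MOV r1, #23 → r1=23
MOV r0, #24 → r0=24
MOV r2, #31 → r2=31
MOV r4, #6 → r4=6
MOV r5, #28 → r5=28
ADD r1, r0, #3 → r1=24+3=27
AND r2, r5, r1 → r2=28&27=24
ADD r2, r0, r4 → r2=24+6=30
LSR r1, r5, #2 → r1=28>>2=7
ADD r2, r4, r4 → r2=6+6=12
XOR r4, r4, r0 → r4=6^24=30
STR r5, [28] → M[28]=28
halt.

28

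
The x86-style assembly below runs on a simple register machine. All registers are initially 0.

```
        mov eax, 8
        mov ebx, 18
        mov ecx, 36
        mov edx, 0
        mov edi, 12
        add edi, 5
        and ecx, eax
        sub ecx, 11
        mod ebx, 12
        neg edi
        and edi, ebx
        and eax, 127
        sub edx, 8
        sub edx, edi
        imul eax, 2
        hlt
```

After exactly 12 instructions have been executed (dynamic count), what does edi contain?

6

eax=8
ebx=18
ecx=36
edx=0
edi=12
edi=12+5=17
ecx=36&8=0
ecx=0-11=-11
ebx=18%12=6
edi=-(17)=-17
edi=(-17)&6=6
eax=8&127=8
After step 12: edi = 6.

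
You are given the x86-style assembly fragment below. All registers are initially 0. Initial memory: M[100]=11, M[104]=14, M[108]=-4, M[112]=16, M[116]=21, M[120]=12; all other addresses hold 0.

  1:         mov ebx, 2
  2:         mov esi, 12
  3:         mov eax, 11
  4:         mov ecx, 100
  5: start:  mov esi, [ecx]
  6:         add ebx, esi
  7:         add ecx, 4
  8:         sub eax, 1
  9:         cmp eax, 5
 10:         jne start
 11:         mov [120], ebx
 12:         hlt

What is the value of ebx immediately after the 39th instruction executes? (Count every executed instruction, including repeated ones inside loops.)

72

ebx=2
esi=12
eax=11
ecx=100
esi=M[100]=11
ebx=2+11=13
ecx=100+4=104
eax=11-1=10
cmp eax, 5  (cmp 10,5)
jne start: taken
esi=M[104]=14
ebx=13+14=27
ecx=104+4=108
eax=10-1=9
cmp eax, 5  (cmp 9,5)
jne start: taken
esi=M[108]=-4
ebx=27+(-4)=23
ecx=108+4=112
eax=9-1=8
cmp eax, 5  (cmp 8,5)
jne start: taken
esi=M[112]=16
ebx=23+16=39
ecx=112+4=116
eax=8-1=7
cmp eax, 5  (cmp 7,5)
jne start: taken
esi=M[116]=21
ebx=39+21=60
ecx=116+4=120
eax=7-1=6
cmp eax, 5  (cmp 6,5)
jne start: taken
esi=M[120]=12
ebx=60+12=72
ecx=120+4=124
eax=6-1=5
cmp eax, 5  (cmp 5,5)
After step 39: ebx = 72.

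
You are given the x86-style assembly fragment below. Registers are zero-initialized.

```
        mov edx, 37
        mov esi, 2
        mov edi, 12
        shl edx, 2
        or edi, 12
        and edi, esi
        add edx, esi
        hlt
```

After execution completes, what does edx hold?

after mov edx, 37: edx=37
after mov esi, 2: esi=2
after mov edi, 12: edi=12
after shl edx, 2: edx=37<<2=148
after or edi, 12: edi=12|12=12
after and edi, esi: edi=12&2=0
after add edx, esi: edx=148+2=150
halt.

150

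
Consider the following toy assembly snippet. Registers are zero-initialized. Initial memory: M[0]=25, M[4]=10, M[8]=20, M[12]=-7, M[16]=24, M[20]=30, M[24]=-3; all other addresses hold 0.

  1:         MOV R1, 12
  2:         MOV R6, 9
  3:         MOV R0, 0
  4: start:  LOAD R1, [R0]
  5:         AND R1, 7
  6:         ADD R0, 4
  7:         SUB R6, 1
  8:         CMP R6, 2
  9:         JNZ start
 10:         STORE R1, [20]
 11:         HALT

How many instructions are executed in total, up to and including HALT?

R1=12
R6=9
R0=0
R1=M[0]=25
R1=25&7=1
R0=0+4=4
R6=9-1=8
CMP R6, 2  (cmp 8,2)
JNZ start: taken
R1=M[4]=10
R1=10&7=2
R0=4+4=8
R6=8-1=7
CMP R6, 2  (cmp 7,2)
JNZ start: taken
R1=M[8]=20
R1=20&7=4
R0=8+4=12
R6=7-1=6
CMP R6, 2  (cmp 6,2)
JNZ start: taken
R1=M[12]=-7
R1=(-7)&7=1
R0=12+4=16
R6=6-1=5
CMP R6, 2  (cmp 5,2)
JNZ start: taken
R1=M[16]=24
R1=24&7=0
R0=16+4=20
R6=5-1=4
CMP R6, 2  (cmp 4,2)
JNZ start: taken
R1=M[20]=30
R1=30&7=6
R0=20+4=24
R6=4-1=3
CMP R6, 2  (cmp 3,2)
JNZ start: taken
R1=M[24]=-3
R1=(-3)&7=5
R0=24+4=28
R6=3-1=2
CMP R6, 2  (cmp 2,2)
JNZ start: not taken
STORE R1, [20] → M[20]=5
halt.
Total executed instructions: 47.

47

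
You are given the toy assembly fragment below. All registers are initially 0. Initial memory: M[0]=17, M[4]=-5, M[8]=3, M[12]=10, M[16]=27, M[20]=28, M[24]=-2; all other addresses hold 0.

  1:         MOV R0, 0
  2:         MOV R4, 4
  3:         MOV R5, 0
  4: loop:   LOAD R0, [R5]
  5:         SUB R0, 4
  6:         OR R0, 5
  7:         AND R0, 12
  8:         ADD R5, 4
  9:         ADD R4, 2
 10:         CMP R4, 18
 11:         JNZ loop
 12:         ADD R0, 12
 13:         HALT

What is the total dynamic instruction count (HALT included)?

61

R0=0
R4=4
R5=0
R0=M[0]=17
R0=17-4=13
R0=13|5=13
R0=13&12=12
R5=0+4=4
R4=4+2=6
CMP R4, 18  (cmp 6,18)
JNZ loop: taken
R0=M[4]=-5
R0=(-5)-4=-9
R0=(-9)|5=-9
R0=(-9)&12=4
R5=4+4=8
R4=6+2=8
CMP R4, 18  (cmp 8,18)
JNZ loop: taken
R0=M[8]=3
R0=3-4=-1
R0=(-1)|5=-1
R0=(-1)&12=12
R5=8+4=12
R4=8+2=10
CMP R4, 18  (cmp 10,18)
JNZ loop: taken
R0=M[12]=10
R0=10-4=6
R0=6|5=7
R0=7&12=4
R5=12+4=16
R4=10+2=12
CMP R4, 18  (cmp 12,18)
JNZ loop: taken
R0=M[16]=27
R0=27-4=23
R0=23|5=23
R0=23&12=4
R5=16+4=20
R4=12+2=14
CMP R4, 18  (cmp 14,18)
JNZ loop: taken
R0=M[20]=28
R0=28-4=24
R0=24|5=29
R0=29&12=12
R5=20+4=24
R4=14+2=16
CMP R4, 18  (cmp 16,18)
JNZ loop: taken
R0=M[24]=-2
R0=(-2)-4=-6
R0=(-6)|5=-1
R0=(-1)&12=12
R5=24+4=28
R4=16+2=18
CMP R4, 18  (cmp 18,18)
JNZ loop: not taken
R0=12+12=24
halt.
Total executed instructions: 61.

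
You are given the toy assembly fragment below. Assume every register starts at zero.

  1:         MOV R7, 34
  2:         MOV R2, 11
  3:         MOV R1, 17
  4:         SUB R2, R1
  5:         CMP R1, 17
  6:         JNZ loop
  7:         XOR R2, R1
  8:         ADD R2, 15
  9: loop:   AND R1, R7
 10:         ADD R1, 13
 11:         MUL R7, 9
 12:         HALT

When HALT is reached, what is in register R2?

-6

MOV R7, 34 → R7=34
MOV R2, 11 → R2=11
MOV R1, 17 → R1=17
SUB R2, R1 → R2=11-17=-6
CMP R1, 17  (cmp 17,17)
JNZ loop: not taken
XOR R2, R1 → R2=(-6)^17=-21
ADD R2, 15 → R2=(-21)+15=-6
AND R1, R7 → R1=17&34=0
ADD R1, 13 → R1=0+13=13
MUL R7, 9 → R7=34*9=306
halt.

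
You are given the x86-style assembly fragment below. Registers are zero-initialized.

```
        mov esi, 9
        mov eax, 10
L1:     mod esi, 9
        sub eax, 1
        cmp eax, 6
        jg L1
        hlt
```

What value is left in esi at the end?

after mov esi, 9: esi=9
after mov eax, 10: eax=10
after mod esi, 9: esi=9%9=0
after sub eax, 1: eax=10-1=9
cmp eax, 6  (cmp 9,6)
jg L1: taken
after mod esi, 9: esi=0%9=0
after sub eax, 1: eax=9-1=8
cmp eax, 6  (cmp 8,6)
jg L1: taken
after mod esi, 9: esi=0%9=0
after sub eax, 1: eax=8-1=7
cmp eax, 6  (cmp 7,6)
jg L1: taken
after mod esi, 9: esi=0%9=0
after sub eax, 1: eax=7-1=6
cmp eax, 6  (cmp 6,6)
jg L1: not taken
halt.

0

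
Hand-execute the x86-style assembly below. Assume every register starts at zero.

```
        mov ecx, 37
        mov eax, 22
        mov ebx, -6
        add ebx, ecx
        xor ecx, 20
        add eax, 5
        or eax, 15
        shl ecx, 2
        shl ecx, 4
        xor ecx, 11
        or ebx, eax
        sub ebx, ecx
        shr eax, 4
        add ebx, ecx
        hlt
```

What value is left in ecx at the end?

3147

ecx=37
eax=22
ebx=-6
ebx=(-6)+37=31
ecx=37^20=49
eax=22+5=27
eax=27|15=31
ecx=49<<2=196
ecx=196<<4=3136
ecx=3136^11=3147
ebx=31|31=31
ebx=31-3147=-3116
eax=31>>4=1
ebx=(-3116)+3147=31
halt.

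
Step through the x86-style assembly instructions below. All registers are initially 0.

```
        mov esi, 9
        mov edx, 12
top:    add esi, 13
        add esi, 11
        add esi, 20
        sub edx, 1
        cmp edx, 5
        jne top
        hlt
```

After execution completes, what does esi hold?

317

after mov esi, 9: esi=9
after mov edx, 12: edx=12
after add esi, 13: esi=9+13=22
after add esi, 11: esi=22+11=33
after add esi, 20: esi=33+20=53
after sub edx, 1: edx=12-1=11
cmp edx, 5  (cmp 11,5)
jne top: taken
after add esi, 13: esi=53+13=66
after add esi, 11: esi=66+11=77
after add esi, 20: esi=77+20=97
after sub edx, 1: edx=11-1=10
cmp edx, 5  (cmp 10,5)
jne top: taken
after add esi, 13: esi=97+13=110
after add esi, 11: esi=110+11=121
after add esi, 20: esi=121+20=141
after sub edx, 1: edx=10-1=9
cmp edx, 5  (cmp 9,5)
jne top: taken
after add esi, 13: esi=141+13=154
after add esi, 11: esi=154+11=165
after add esi, 20: esi=165+20=185
after sub edx, 1: edx=9-1=8
cmp edx, 5  (cmp 8,5)
jne top: taken
after add esi, 13: esi=185+13=198
after add esi, 11: esi=198+11=209
after add esi, 20: esi=209+20=229
after sub edx, 1: edx=8-1=7
cmp edx, 5  (cmp 7,5)
jne top: taken
after add esi, 13: esi=229+13=242
after add esi, 11: esi=242+11=253
after add esi, 20: esi=253+20=273
after sub edx, 1: edx=7-1=6
cmp edx, 5  (cmp 6,5)
jne top: taken
after add esi, 13: esi=273+13=286
after add esi, 11: esi=286+11=297
after add esi, 20: esi=297+20=317
after sub edx, 1: edx=6-1=5
cmp edx, 5  (cmp 5,5)
jne top: not taken
halt.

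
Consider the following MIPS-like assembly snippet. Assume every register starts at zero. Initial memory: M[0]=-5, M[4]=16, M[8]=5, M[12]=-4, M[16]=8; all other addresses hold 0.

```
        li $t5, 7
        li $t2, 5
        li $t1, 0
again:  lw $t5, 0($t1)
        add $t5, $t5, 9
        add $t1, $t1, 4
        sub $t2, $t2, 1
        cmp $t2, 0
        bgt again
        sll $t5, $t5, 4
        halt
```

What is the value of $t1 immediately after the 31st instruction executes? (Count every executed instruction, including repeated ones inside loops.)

after li $t5, 7: $t5=7
after li $t2, 5: $t2=5
after li $t1, 0: $t1=0
after lw $t5, 0($t1): $t5=M[0]=-5
after add $t5, $t5, 9: $t5=(-5)+9=4
after add $t1, $t1, 4: $t1=0+4=4
after sub $t2, $t2, 1: $t2=5-1=4
cmp $t2, 0  (cmp 4,0)
bgt again: taken
after lw $t5, 0($t1): $t5=M[4]=16
after add $t5, $t5, 9: $t5=16+9=25
after add $t1, $t1, 4: $t1=4+4=8
after sub $t2, $t2, 1: $t2=4-1=3
cmp $t2, 0  (cmp 3,0)
bgt again: taken
after lw $t5, 0($t1): $t5=M[8]=5
after add $t5, $t5, 9: $t5=5+9=14
after add $t1, $t1, 4: $t1=8+4=12
after sub $t2, $t2, 1: $t2=3-1=2
cmp $t2, 0  (cmp 2,0)
bgt again: taken
after lw $t5, 0($t1): $t5=M[12]=-4
after add $t5, $t5, 9: $t5=(-4)+9=5
after add $t1, $t1, 4: $t1=12+4=16
after sub $t2, $t2, 1: $t2=2-1=1
cmp $t2, 0  (cmp 1,0)
bgt again: taken
after lw $t5, 0($t1): $t5=M[16]=8
after add $t5, $t5, 9: $t5=8+9=17
after add $t1, $t1, 4: $t1=16+4=20
after sub $t2, $t2, 1: $t2=1-1=0
After step 31: $t1 = 20.

20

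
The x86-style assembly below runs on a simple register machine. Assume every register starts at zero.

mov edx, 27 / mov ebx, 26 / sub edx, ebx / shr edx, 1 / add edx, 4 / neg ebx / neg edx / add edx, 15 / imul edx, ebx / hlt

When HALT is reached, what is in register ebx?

after mov edx, 27: edx=27
after mov ebx, 26: ebx=26
after sub edx, ebx: edx=27-26=1
after shr edx, 1: edx=1>>1=0
after add edx, 4: edx=0+4=4
after neg ebx: ebx=-(26)=-26
after neg edx: edx=-(4)=-4
after add edx, 15: edx=(-4)+15=11
after imul edx, ebx: edx=11*(-26)=-286
halt.

-26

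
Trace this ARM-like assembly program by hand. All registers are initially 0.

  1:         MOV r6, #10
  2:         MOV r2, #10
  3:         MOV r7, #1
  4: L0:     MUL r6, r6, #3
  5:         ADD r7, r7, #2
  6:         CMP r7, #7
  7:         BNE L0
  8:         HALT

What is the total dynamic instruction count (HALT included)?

16

after MOV r6, #10: r6=10
after MOV r2, #10: r2=10
after MOV r7, #1: r7=1
after MUL r6, r6, #3: r6=10*3=30
after ADD r7, r7, #2: r7=1+2=3
CMP r7, #7  (cmp 3,7)
BNE L0: taken
after MUL r6, r6, #3: r6=30*3=90
after ADD r7, r7, #2: r7=3+2=5
CMP r7, #7  (cmp 5,7)
BNE L0: taken
after MUL r6, r6, #3: r6=90*3=270
after ADD r7, r7, #2: r7=5+2=7
CMP r7, #7  (cmp 7,7)
BNE L0: not taken
halt.
Total executed instructions: 16.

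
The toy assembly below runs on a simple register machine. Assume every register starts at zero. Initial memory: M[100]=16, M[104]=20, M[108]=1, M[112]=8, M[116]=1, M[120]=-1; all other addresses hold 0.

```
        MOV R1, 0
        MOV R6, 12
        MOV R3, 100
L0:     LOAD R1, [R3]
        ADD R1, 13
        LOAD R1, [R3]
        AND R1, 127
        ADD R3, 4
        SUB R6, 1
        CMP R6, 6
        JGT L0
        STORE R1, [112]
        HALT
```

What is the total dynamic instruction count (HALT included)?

R1=0
R6=12
R3=100
R1=M[100]=16
R1=16+13=29
R1=M[100]=16
R1=16&127=16
R3=100+4=104
R6=12-1=11
CMP R6, 6  (cmp 11,6)
JGT L0: taken
R1=M[104]=20
R1=20+13=33
R1=M[104]=20
R1=20&127=20
R3=104+4=108
R6=11-1=10
CMP R6, 6  (cmp 10,6)
JGT L0: taken
R1=M[108]=1
R1=1+13=14
R1=M[108]=1
R1=1&127=1
R3=108+4=112
R6=10-1=9
CMP R6, 6  (cmp 9,6)
JGT L0: taken
R1=M[112]=8
R1=8+13=21
R1=M[112]=8
R1=8&127=8
R3=112+4=116
R6=9-1=8
CMP R6, 6  (cmp 8,6)
JGT L0: taken
R1=M[116]=1
R1=1+13=14
R1=M[116]=1
R1=1&127=1
R3=116+4=120
R6=8-1=7
CMP R6, 6  (cmp 7,6)
JGT L0: taken
R1=M[120]=-1
R1=(-1)+13=12
R1=M[120]=-1
R1=(-1)&127=127
R3=120+4=124
R6=7-1=6
CMP R6, 6  (cmp 6,6)
JGT L0: not taken
STORE R1, [112] → M[112]=127
halt.
Total executed instructions: 53.

53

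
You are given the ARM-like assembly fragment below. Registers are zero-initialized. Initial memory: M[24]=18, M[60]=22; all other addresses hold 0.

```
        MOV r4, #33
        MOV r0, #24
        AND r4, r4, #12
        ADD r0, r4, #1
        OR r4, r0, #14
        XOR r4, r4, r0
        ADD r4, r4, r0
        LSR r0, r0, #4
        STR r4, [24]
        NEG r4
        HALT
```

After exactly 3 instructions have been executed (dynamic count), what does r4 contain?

0

MOV r4, #33 → r4=33
MOV r0, #24 → r0=24
AND r4, r4, #12 → r4=33&12=0
After step 3: r4 = 0.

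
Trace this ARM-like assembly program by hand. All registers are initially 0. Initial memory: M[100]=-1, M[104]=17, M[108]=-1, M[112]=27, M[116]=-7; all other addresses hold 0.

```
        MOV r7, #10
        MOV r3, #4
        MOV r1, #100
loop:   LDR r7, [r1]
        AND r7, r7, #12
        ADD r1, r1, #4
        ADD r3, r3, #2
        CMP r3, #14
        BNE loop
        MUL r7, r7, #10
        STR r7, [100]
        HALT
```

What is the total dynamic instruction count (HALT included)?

MOV r7, #10 → r7=10
MOV r3, #4 → r3=4
MOV r1, #100 → r1=100
LDR r7, [r1] → r7=M[100]=-1
AND r7, r7, #12 → r7=(-1)&12=12
ADD r1, r1, #4 → r1=100+4=104
ADD r3, r3, #2 → r3=4+2=6
CMP r3, #14  (cmp 6,14)
BNE loop: taken
LDR r7, [r1] → r7=M[104]=17
AND r7, r7, #12 → r7=17&12=0
ADD r1, r1, #4 → r1=104+4=108
ADD r3, r3, #2 → r3=6+2=8
CMP r3, #14  (cmp 8,14)
BNE loop: taken
LDR r7, [r1] → r7=M[108]=-1
AND r7, r7, #12 → r7=(-1)&12=12
ADD r1, r1, #4 → r1=108+4=112
ADD r3, r3, #2 → r3=8+2=10
CMP r3, #14  (cmp 10,14)
BNE loop: taken
LDR r7, [r1] → r7=M[112]=27
AND r7, r7, #12 → r7=27&12=8
ADD r1, r1, #4 → r1=112+4=116
ADD r3, r3, #2 → r3=10+2=12
CMP r3, #14  (cmp 12,14)
BNE loop: taken
LDR r7, [r1] → r7=M[116]=-7
AND r7, r7, #12 → r7=(-7)&12=8
ADD r1, r1, #4 → r1=116+4=120
ADD r3, r3, #2 → r3=12+2=14
CMP r3, #14  (cmp 14,14)
BNE loop: not taken
MUL r7, r7, #10 → r7=8*10=80
STR r7, [100] → M[100]=80
halt.
Total executed instructions: 36.

36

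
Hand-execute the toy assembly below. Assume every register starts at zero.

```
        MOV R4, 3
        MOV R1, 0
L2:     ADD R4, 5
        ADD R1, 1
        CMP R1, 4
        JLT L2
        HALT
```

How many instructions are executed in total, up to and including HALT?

19

R4=3
R1=0
R4=3+5=8
R1=0+1=1
CMP R1, 4  (cmp 1,4)
JLT L2: taken
R4=8+5=13
R1=1+1=2
CMP R1, 4  (cmp 2,4)
JLT L2: taken
R4=13+5=18
R1=2+1=3
CMP R1, 4  (cmp 3,4)
JLT L2: taken
R4=18+5=23
R1=3+1=4
CMP R1, 4  (cmp 4,4)
JLT L2: not taken
halt.
Total executed instructions: 19.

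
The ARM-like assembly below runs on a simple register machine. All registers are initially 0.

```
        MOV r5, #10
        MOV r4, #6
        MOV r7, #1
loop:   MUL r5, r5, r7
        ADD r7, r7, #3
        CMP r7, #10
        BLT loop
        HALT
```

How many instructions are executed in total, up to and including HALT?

MOV r5, #10 → r5=10
MOV r4, #6 → r4=6
MOV r7, #1 → r7=1
MUL r5, r5, r7 → r5=10*1=10
ADD r7, r7, #3 → r7=1+3=4
CMP r7, #10  (cmp 4,10)
BLT loop: taken
MUL r5, r5, r7 → r5=10*4=40
ADD r7, r7, #3 → r7=4+3=7
CMP r7, #10  (cmp 7,10)
BLT loop: taken
MUL r5, r5, r7 → r5=40*7=280
ADD r7, r7, #3 → r7=7+3=10
CMP r7, #10  (cmp 10,10)
BLT loop: not taken
halt.
Total executed instructions: 16.

16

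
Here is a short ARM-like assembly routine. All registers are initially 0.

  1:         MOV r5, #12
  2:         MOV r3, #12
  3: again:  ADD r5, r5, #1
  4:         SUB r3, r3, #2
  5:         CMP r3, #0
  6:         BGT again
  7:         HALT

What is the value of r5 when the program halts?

18

after MOV r5, #12: r5=12
after MOV r3, #12: r3=12
after ADD r5, r5, #1: r5=12+1=13
after SUB r3, r3, #2: r3=12-2=10
CMP r3, #0  (cmp 10,0)
BGT again: taken
after ADD r5, r5, #1: r5=13+1=14
after SUB r3, r3, #2: r3=10-2=8
CMP r3, #0  (cmp 8,0)
BGT again: taken
after ADD r5, r5, #1: r5=14+1=15
after SUB r3, r3, #2: r3=8-2=6
CMP r3, #0  (cmp 6,0)
BGT again: taken
after ADD r5, r5, #1: r5=15+1=16
after SUB r3, r3, #2: r3=6-2=4
CMP r3, #0  (cmp 4,0)
BGT again: taken
after ADD r5, r5, #1: r5=16+1=17
after SUB r3, r3, #2: r3=4-2=2
CMP r3, #0  (cmp 2,0)
BGT again: taken
after ADD r5, r5, #1: r5=17+1=18
after SUB r3, r3, #2: r3=2-2=0
CMP r3, #0  (cmp 0,0)
BGT again: not taken
halt.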